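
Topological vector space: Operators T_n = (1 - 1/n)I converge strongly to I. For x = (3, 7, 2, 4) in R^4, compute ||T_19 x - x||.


T_19 x - x = (1 - 1/19)x - x = -x/19
||x|| = sqrt(78) = 8.8318
||T_19 x - x|| = ||x||/19 = 8.8318/19 = 0.4648

0.4648


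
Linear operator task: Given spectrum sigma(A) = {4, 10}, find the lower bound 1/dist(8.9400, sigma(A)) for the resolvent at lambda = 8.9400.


dist(8.9400, {4, 10}) = min(|8.9400 - 4|, |8.9400 - 10|)
= min(4.9400, 1.0600) = 1.0600
Resolvent bound = 1/1.0600 = 0.9434

0.9434


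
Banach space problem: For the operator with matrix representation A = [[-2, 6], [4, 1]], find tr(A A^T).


trace(A * A^T) = sum of squares of all entries
= (-2)^2 + 6^2 + 4^2 + 1^2
= 4 + 36 + 16 + 1
= 57

57


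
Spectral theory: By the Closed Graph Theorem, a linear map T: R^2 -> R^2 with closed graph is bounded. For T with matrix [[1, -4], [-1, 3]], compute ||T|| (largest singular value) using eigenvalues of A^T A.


A^T A = [[2, -7], [-7, 25]]
trace(A^T A) = 27, det(A^T A) = 1
discriminant = 27^2 - 4*1 = 725
Largest eigenvalue of A^T A = (trace + sqrt(disc))/2 = 26.9629
||T|| = sqrt(26.9629) = 5.1926

5.1926


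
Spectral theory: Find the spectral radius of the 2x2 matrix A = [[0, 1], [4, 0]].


For a 2x2 matrix, eigenvalues satisfy lambda^2 - (trace)*lambda + det = 0
trace = 0 + 0 = 0
det = 0*0 - 1*4 = -4
discriminant = 0^2 - 4*(-4) = 16
spectral radius = max |eigenvalue| = 2.0000

2.0000


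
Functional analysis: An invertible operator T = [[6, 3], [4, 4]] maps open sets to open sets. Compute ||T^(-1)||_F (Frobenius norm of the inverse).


det(T) = 6*4 - 3*4 = 12
T^(-1) = (1/12) * [[4, -3], [-4, 6]] = [[0.3333, -0.2500], [-0.3333, 0.5000]]
||T^(-1)||_F^2 = 0.3333^2 + (-0.2500)^2 + (-0.3333)^2 + 0.5000^2 = 0.5347
||T^(-1)||_F = sqrt(0.5347) = 0.7312

0.7312


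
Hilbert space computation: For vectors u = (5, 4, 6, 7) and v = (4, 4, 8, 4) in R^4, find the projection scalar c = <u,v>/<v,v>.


Computing <u,v> = 5*4 + 4*4 + 6*8 + 7*4 = 112
Computing <v,v> = 4^2 + 4^2 + 8^2 + 4^2 = 112
Projection coefficient = 112/112 = 1.0000

1.0000


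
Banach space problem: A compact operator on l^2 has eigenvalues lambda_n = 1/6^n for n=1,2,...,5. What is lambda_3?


The eigenvalue formula gives lambda_3 = 1/6^3
= 1/216
= 0.0046

0.0046


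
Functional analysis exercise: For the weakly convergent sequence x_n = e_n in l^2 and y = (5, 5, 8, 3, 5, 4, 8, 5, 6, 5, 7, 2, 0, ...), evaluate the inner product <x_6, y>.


x_6 = e_6 is the standard basis vector with 1 in position 6.
<x_6, y> = y_6 = 4
As n -> infinity, <x_n, y> -> 0, confirming weak convergence of (x_n) to 0.

4


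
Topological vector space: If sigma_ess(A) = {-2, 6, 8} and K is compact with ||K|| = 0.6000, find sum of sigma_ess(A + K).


By Weyl's theorem, the essential spectrum is invariant under compact perturbations.
sigma_ess(A + K) = sigma_ess(A) = {-2, 6, 8}
Sum = -2 + 6 + 8 = 12

12


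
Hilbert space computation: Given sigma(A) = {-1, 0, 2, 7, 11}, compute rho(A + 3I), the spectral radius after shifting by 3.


Spectrum of A + 3I = {2, 3, 5, 10, 14}
Spectral radius = max |lambda| over the shifted spectrum
= max(2, 3, 5, 10, 14) = 14

14


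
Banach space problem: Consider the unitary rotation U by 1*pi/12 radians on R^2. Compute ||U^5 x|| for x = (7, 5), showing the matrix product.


U is a rotation by theta = 1*pi/12
U^5 = rotation by 5*theta = 5*pi/12
cos(5*pi/12) = 0.2588, sin(5*pi/12) = 0.9659
U^5 x = (0.2588 * 7 - 0.9659 * 5, 0.9659 * 7 + 0.2588 * 5)
= (-3.0179, 8.0556)
||U^5 x|| = sqrt((-3.0179)^2 + 8.0556^2) = sqrt(74.0000) = 8.6023

8.6023


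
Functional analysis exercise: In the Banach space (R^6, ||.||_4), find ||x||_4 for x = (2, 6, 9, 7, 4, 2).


The l^4 norm = (sum |x_i|^4)^(1/4)
Sum of 4th powers = 16 + 1296 + 6561 + 2401 + 256 + 16 = 10546
||x||_4 = (10546)^(1/4) = 10.1338

10.1338


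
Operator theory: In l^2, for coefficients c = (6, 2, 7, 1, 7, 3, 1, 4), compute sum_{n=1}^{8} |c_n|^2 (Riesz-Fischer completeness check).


sum |c_n|^2 = 6^2 + 2^2 + 7^2 + 1^2 + 7^2 + 3^2 + 1^2 + 4^2
= 36 + 4 + 49 + 1 + 49 + 9 + 1 + 16
= 165

165


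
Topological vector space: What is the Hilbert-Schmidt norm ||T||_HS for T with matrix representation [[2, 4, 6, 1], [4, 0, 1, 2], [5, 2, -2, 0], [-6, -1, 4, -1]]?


The Hilbert-Schmidt norm is sqrt(sum of squares of all entries).
Sum of squares = 2^2 + 4^2 + 6^2 + 1^2 + 4^2 + 0^2 + 1^2 + 2^2 + 5^2 + 2^2 + (-2)^2 + 0^2 + (-6)^2 + (-1)^2 + 4^2 + (-1)^2
= 4 + 16 + 36 + 1 + 16 + 0 + 1 + 4 + 25 + 4 + 4 + 0 + 36 + 1 + 16 + 1 = 165
||T||_HS = sqrt(165) = 12.8452

12.8452


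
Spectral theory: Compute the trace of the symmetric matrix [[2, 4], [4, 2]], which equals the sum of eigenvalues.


For a self-adjoint (symmetric) matrix, the eigenvalues are real.
The sum of eigenvalues equals the trace of the matrix.
trace = 2 + 2 = 4

4


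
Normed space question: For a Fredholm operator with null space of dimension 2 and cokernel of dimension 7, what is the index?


The Fredholm index is defined as ind(T) = dim(ker T) - dim(coker T)
= 2 - 7
= -5

-5


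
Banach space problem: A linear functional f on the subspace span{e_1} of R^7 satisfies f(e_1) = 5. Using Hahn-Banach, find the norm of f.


The norm of f is given by ||f|| = sup_{||x||=1} |f(x)|.
On span{e_1}, ||e_1|| = 1, so ||f|| = |f(e_1)| / ||e_1||
= |5| / 1 = 5.0000

5.0000


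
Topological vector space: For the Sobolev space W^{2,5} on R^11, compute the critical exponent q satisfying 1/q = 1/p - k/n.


Using the Sobolev embedding formula: 1/q = 1/p - k/n
1/q = 1/5 - 2/11 = 1/55
q = 1/(1/55) = 55

55.0000


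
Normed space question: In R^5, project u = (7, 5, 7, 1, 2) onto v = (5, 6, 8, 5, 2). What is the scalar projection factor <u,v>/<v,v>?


Computing <u,v> = 7*5 + 5*6 + 7*8 + 1*5 + 2*2 = 130
Computing <v,v> = 5^2 + 6^2 + 8^2 + 5^2 + 2^2 = 154
Projection coefficient = 130/154 = 0.8442

0.8442


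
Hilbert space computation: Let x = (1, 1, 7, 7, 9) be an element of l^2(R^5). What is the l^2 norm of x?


The l^2 norm = (sum |x_i|^2)^(1/2)
Sum of 2th powers = 1 + 1 + 49 + 49 + 81 = 181
||x||_2 = (181)^(1/2) = 13.4536

13.4536


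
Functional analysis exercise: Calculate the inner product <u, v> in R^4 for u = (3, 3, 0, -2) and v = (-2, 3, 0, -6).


Computing the standard inner product <u, v> = sum u_i * v_i
= 3*-2 + 3*3 + 0*0 + -2*-6
= -6 + 9 + 0 + 12
= 15

15


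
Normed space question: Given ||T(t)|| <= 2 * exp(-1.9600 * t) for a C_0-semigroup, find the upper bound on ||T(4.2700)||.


||T(4.2700)|| <= 2 * exp(-1.9600 * 4.2700)
= 2 * exp(-8.3692)
= 2 * 2.3190e-04
= 4.6380e-04

4.6380e-04


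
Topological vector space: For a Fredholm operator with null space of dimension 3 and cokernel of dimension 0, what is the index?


The Fredholm index is defined as ind(T) = dim(ker T) - dim(coker T)
= 3 - 0
= 3

3


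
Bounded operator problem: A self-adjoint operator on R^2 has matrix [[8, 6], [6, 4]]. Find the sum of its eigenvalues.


For a self-adjoint (symmetric) matrix, the eigenvalues are real.
The sum of eigenvalues equals the trace of the matrix.
trace = 8 + 4 = 12

12


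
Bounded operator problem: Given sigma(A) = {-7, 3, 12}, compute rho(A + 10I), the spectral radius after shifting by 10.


Spectrum of A + 10I = {3, 13, 22}
Spectral radius = max |lambda| over the shifted spectrum
= max(3, 13, 22) = 22

22


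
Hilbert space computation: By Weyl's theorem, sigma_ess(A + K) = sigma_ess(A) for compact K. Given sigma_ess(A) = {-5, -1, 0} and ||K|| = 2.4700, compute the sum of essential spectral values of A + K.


By Weyl's theorem, the essential spectrum is invariant under compact perturbations.
sigma_ess(A + K) = sigma_ess(A) = {-5, -1, 0}
Sum = -5 + -1 + 0 = -6

-6


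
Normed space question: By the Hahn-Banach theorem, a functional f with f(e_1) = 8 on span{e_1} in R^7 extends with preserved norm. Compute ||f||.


The norm of f is given by ||f|| = sup_{||x||=1} |f(x)|.
On span{e_1}, ||e_1|| = 1, so ||f|| = |f(e_1)| / ||e_1||
= |8| / 1 = 8.0000

8.0000


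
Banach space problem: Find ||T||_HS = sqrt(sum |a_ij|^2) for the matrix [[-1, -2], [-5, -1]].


The Hilbert-Schmidt norm is sqrt(sum of squares of all entries).
Sum of squares = (-1)^2 + (-2)^2 + (-5)^2 + (-1)^2
= 1 + 4 + 25 + 1 = 31
||T||_HS = sqrt(31) = 5.5678

5.5678


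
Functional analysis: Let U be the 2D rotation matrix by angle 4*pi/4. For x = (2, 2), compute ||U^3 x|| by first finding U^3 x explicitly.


U is a rotation by theta = 4*pi/4
U^3 = rotation by 3*theta = 12*pi/4 = 4*pi/4 (mod 2*pi)
cos(4*pi/4) = -1.0000, sin(4*pi/4) = 0.0000
U^3 x = (-1.0000 * 2 - 0.0000 * 2, 0.0000 * 2 + -1.0000 * 2)
= (-2.0000, -2.0000)
||U^3 x|| = sqrt((-2.0000)^2 + (-2.0000)^2) = sqrt(8.0000) = 2.8284

2.8284


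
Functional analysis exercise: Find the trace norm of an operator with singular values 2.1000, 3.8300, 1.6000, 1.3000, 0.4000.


The nuclear norm is the sum of all singular values.
||T||_1 = 2.1000 + 3.8300 + 1.6000 + 1.3000 + 0.4000
= 9.2300

9.2300


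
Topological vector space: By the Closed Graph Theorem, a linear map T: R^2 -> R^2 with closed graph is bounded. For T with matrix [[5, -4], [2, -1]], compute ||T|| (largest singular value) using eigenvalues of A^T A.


A^T A = [[29, -22], [-22, 17]]
trace(A^T A) = 46, det(A^T A) = 9
discriminant = 46^2 - 4*9 = 2080
Largest eigenvalue of A^T A = (trace + sqrt(disc))/2 = 45.8035
||T|| = sqrt(45.8035) = 6.7678

6.7678


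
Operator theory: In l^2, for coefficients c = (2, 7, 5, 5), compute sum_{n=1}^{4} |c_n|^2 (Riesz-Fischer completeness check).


sum |c_n|^2 = 2^2 + 7^2 + 5^2 + 5^2
= 4 + 49 + 25 + 25
= 103

103


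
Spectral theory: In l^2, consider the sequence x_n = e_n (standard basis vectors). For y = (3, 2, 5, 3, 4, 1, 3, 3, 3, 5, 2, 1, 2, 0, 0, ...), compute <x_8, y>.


x_8 = e_8 is the standard basis vector with 1 in position 8.
<x_8, y> = y_8 = 3
As n -> infinity, <x_n, y> -> 0, confirming weak convergence of (x_n) to 0.

3


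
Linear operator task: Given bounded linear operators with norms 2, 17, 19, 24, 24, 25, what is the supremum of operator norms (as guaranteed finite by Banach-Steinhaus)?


By the Uniform Boundedness Principle, the supremum of norms is finite.
sup_k ||T_k|| = max(2, 17, 19, 24, 24, 25) = 25

25


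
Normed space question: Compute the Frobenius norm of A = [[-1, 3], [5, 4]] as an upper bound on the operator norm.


||A||_F^2 = sum a_ij^2
= (-1)^2 + 3^2 + 5^2 + 4^2
= 1 + 9 + 25 + 16 = 51
||A||_F = sqrt(51) = 7.1414

7.1414


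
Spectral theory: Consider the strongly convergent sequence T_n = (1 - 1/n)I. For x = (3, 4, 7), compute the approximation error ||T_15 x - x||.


T_15 x - x = (1 - 1/15)x - x = -x/15
||x|| = sqrt(74) = 8.6023
||T_15 x - x|| = ||x||/15 = 8.6023/15 = 0.5735

0.5735


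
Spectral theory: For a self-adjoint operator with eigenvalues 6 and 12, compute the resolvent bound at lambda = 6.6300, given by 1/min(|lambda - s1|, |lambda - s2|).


dist(6.6300, {6, 12}) = min(|6.6300 - 6|, |6.6300 - 12|)
= min(0.6300, 5.3700) = 0.6300
Resolvent bound = 1/0.6300 = 1.5873

1.5873


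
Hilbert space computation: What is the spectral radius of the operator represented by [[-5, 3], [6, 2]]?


For a 2x2 matrix, eigenvalues satisfy lambda^2 - (trace)*lambda + det = 0
trace = -5 + 2 = -3
det = -5*2 - 3*6 = -28
discriminant = (-3)^2 - 4*(-28) = 121
spectral radius = max |eigenvalue| = 7.0000

7.0000


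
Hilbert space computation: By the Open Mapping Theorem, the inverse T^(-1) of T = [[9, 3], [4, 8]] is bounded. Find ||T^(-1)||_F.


det(T) = 9*8 - 3*4 = 60
T^(-1) = (1/60) * [[8, -3], [-4, 9]] = [[0.1333, -0.0500], [-0.0667, 0.1500]]
||T^(-1)||_F^2 = 0.1333^2 + (-0.0500)^2 + (-0.0667)^2 + 0.1500^2 = 0.0472
||T^(-1)||_F = sqrt(0.0472) = 0.2173

0.2173


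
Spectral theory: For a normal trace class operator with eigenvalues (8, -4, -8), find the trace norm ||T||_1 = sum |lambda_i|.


For a normal operator, singular values equal |eigenvalues|.
Trace norm = sum |lambda_i| = 8 + 4 + 8
= 20

20


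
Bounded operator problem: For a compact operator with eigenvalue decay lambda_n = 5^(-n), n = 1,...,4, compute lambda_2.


The eigenvalue formula gives lambda_2 = 1/5^2
= 1/25
= 0.0400

0.0400


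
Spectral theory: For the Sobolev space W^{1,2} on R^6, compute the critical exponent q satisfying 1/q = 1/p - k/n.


Using the Sobolev embedding formula: 1/q = 1/p - k/n
1/q = 1/2 - 1/6 = 1/3
q = 1/(1/3) = 3

3.0000


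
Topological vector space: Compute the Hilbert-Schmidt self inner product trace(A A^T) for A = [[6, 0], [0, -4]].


trace(A * A^T) = sum of squares of all entries
= 6^2 + 0^2 + 0^2 + (-4)^2
= 36 + 0 + 0 + 16
= 52

52


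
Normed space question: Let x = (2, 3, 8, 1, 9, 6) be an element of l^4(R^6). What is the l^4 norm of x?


The l^4 norm = (sum |x_i|^4)^(1/4)
Sum of 4th powers = 16 + 81 + 4096 + 1 + 6561 + 1296 = 12051
||x||_4 = (12051)^(1/4) = 10.4775

10.4775


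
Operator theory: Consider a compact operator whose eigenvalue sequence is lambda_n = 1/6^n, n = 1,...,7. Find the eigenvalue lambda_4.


The eigenvalue formula gives lambda_4 = 1/6^4
= 1/1296
= 7.7160e-04

7.7160e-04


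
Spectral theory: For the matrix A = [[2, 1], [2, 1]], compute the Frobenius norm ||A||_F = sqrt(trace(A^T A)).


||A||_F^2 = sum a_ij^2
= 2^2 + 1^2 + 2^2 + 1^2
= 4 + 1 + 4 + 1 = 10
||A||_F = sqrt(10) = 3.1623

3.1623


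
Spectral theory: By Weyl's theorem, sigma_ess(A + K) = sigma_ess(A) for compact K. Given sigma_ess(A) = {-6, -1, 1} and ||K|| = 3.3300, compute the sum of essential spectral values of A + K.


By Weyl's theorem, the essential spectrum is invariant under compact perturbations.
sigma_ess(A + K) = sigma_ess(A) = {-6, -1, 1}
Sum = -6 + -1 + 1 = -6

-6


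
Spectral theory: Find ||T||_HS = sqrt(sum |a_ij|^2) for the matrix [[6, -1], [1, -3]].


The Hilbert-Schmidt norm is sqrt(sum of squares of all entries).
Sum of squares = 6^2 + (-1)^2 + 1^2 + (-3)^2
= 36 + 1 + 1 + 9 = 47
||T||_HS = sqrt(47) = 6.8557

6.8557


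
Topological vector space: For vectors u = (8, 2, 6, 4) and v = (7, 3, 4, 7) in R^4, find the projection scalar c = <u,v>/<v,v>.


Computing <u,v> = 8*7 + 2*3 + 6*4 + 4*7 = 114
Computing <v,v> = 7^2 + 3^2 + 4^2 + 7^2 = 123
Projection coefficient = 114/123 = 0.9268

0.9268


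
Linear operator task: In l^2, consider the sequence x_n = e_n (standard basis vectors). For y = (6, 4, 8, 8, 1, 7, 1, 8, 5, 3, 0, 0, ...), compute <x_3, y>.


x_3 = e_3 is the standard basis vector with 1 in position 3.
<x_3, y> = y_3 = 8
As n -> infinity, <x_n, y> -> 0, confirming weak convergence of (x_n) to 0.

8


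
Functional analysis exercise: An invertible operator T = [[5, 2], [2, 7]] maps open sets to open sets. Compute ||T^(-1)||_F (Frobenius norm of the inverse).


det(T) = 5*7 - 2*2 = 31
T^(-1) = (1/31) * [[7, -2], [-2, 5]] = [[0.2258, -0.0645], [-0.0645, 0.1613]]
||T^(-1)||_F^2 = 0.2258^2 + (-0.0645)^2 + (-0.0645)^2 + 0.1613^2 = 0.0853
||T^(-1)||_F = sqrt(0.0853) = 0.2921

0.2921


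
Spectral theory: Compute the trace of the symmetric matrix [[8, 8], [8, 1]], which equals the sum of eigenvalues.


For a self-adjoint (symmetric) matrix, the eigenvalues are real.
The sum of eigenvalues equals the trace of the matrix.
trace = 8 + 1 = 9

9


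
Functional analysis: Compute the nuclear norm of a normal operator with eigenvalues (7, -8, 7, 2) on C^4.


For a normal operator, singular values equal |eigenvalues|.
Trace norm = sum |lambda_i| = 7 + 8 + 7 + 2
= 24

24


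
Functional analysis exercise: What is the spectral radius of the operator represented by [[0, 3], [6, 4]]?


For a 2x2 matrix, eigenvalues satisfy lambda^2 - (trace)*lambda + det = 0
trace = 0 + 4 = 4
det = 0*4 - 3*6 = -18
discriminant = 4^2 - 4*(-18) = 88
spectral radius = max |eigenvalue| = 6.6904

6.6904


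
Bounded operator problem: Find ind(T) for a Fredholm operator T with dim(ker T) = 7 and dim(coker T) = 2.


The Fredholm index is defined as ind(T) = dim(ker T) - dim(coker T)
= 7 - 2
= 5

5


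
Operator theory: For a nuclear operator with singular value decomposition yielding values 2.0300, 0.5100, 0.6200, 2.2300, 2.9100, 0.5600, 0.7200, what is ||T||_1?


The nuclear norm is the sum of all singular values.
||T||_1 = 2.0300 + 0.5100 + 0.6200 + 2.2300 + 2.9100 + 0.5600 + 0.7200
= 9.5800

9.5800


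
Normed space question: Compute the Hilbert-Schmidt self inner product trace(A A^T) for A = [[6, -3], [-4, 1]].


trace(A * A^T) = sum of squares of all entries
= 6^2 + (-3)^2 + (-4)^2 + 1^2
= 36 + 9 + 16 + 1
= 62

62


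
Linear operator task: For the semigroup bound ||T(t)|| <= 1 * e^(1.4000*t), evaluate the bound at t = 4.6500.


||T(4.6500)|| <= 1 * exp(1.4000 * 4.6500)
= 1 * exp(6.5100)
= 1 * 671.8264
= 671.8264

671.8264


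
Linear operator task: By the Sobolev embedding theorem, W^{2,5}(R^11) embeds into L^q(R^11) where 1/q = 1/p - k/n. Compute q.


Using the Sobolev embedding formula: 1/q = 1/p - k/n
1/q = 1/5 - 2/11 = 1/55
q = 1/(1/55) = 55

55.0000


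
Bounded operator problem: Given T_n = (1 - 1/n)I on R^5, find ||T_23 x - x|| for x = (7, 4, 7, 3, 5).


T_23 x - x = (1 - 1/23)x - x = -x/23
||x|| = sqrt(148) = 12.1655
||T_23 x - x|| = ||x||/23 = 12.1655/23 = 0.5289

0.5289


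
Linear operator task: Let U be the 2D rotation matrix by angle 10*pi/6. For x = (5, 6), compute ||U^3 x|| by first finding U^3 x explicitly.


U is a rotation by theta = 10*pi/6
U^3 = rotation by 3*theta = 30*pi/6 = 6*pi/6 (mod 2*pi)
cos(6*pi/6) = -1.0000, sin(6*pi/6) = 0.0000
U^3 x = (-1.0000 * 5 - 0.0000 * 6, 0.0000 * 5 + -1.0000 * 6)
= (-5.0000, -6.0000)
||U^3 x|| = sqrt((-5.0000)^2 + (-6.0000)^2) = sqrt(61.0000) = 7.8102

7.8102


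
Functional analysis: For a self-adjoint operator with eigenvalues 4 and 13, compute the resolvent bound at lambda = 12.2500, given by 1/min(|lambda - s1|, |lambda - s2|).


dist(12.2500, {4, 13}) = min(|12.2500 - 4|, |12.2500 - 13|)
= min(8.2500, 0.7500) = 0.7500
Resolvent bound = 1/0.7500 = 1.3333

1.3333


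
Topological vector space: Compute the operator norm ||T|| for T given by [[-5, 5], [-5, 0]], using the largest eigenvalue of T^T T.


A^T A = [[50, -25], [-25, 25]]
trace(A^T A) = 75, det(A^T A) = 625
discriminant = 75^2 - 4*625 = 3125
Largest eigenvalue of A^T A = (trace + sqrt(disc))/2 = 65.4508
||T|| = sqrt(65.4508) = 8.0902

8.0902


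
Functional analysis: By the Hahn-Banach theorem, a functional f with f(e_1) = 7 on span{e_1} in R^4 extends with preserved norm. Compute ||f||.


The norm of f is given by ||f|| = sup_{||x||=1} |f(x)|.
On span{e_1}, ||e_1|| = 1, so ||f|| = |f(e_1)| / ||e_1||
= |7| / 1 = 7.0000

7.0000


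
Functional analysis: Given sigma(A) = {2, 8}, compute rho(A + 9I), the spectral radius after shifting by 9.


Spectrum of A + 9I = {11, 17}
Spectral radius = max |lambda| over the shifted spectrum
= max(11, 17) = 17

17


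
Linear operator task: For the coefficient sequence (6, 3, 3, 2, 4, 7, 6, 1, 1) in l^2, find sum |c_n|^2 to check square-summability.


sum |c_n|^2 = 6^2 + 3^2 + 3^2 + 2^2 + 4^2 + 7^2 + 6^2 + 1^2 + 1^2
= 36 + 9 + 9 + 4 + 16 + 49 + 36 + 1 + 1
= 161

161


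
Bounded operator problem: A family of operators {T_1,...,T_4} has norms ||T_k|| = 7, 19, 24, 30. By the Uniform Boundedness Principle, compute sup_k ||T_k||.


By the Uniform Boundedness Principle, the supremum of norms is finite.
sup_k ||T_k|| = max(7, 19, 24, 30) = 30

30


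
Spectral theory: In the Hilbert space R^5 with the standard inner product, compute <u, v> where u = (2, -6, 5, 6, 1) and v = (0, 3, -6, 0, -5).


Computing the standard inner product <u, v> = sum u_i * v_i
= 2*0 + -6*3 + 5*-6 + 6*0 + 1*-5
= 0 + -18 + -30 + 0 + -5
= -53

-53


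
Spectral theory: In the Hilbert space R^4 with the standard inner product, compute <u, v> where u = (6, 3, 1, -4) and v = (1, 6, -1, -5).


Computing the standard inner product <u, v> = sum u_i * v_i
= 6*1 + 3*6 + 1*-1 + -4*-5
= 6 + 18 + -1 + 20
= 43

43


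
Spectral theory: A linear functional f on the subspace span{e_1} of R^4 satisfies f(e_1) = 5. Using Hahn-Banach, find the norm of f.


The norm of f is given by ||f|| = sup_{||x||=1} |f(x)|.
On span{e_1}, ||e_1|| = 1, so ||f|| = |f(e_1)| / ||e_1||
= |5| / 1 = 5.0000

5.0000


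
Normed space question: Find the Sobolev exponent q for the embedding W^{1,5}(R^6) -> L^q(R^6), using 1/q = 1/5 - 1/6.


Using the Sobolev embedding formula: 1/q = 1/p - k/n
1/q = 1/5 - 1/6 = 1/30
q = 1/(1/30) = 30

30.0000


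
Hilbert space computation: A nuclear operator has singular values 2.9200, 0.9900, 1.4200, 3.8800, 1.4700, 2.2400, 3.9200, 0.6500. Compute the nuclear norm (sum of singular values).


The nuclear norm is the sum of all singular values.
||T||_1 = 2.9200 + 0.9900 + 1.4200 + 3.8800 + 1.4700 + 2.2400 + 3.9200 + 0.6500
= 17.4900

17.4900


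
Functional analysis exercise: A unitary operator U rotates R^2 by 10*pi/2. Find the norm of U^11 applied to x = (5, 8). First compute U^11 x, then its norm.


U is a rotation by theta = 10*pi/2
U^11 = rotation by 11*theta = 110*pi/2 = 2*pi/2 (mod 2*pi)
cos(2*pi/2) = -1.0000, sin(2*pi/2) = 0.0000
U^11 x = (-1.0000 * 5 - 0.0000 * 8, 0.0000 * 5 + -1.0000 * 8)
= (-5.0000, -8.0000)
||U^11 x|| = sqrt((-5.0000)^2 + (-8.0000)^2) = sqrt(89.0000) = 9.4340

9.4340


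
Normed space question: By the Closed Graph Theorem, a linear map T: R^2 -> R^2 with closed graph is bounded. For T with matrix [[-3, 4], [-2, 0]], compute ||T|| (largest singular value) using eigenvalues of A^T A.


A^T A = [[13, -12], [-12, 16]]
trace(A^T A) = 29, det(A^T A) = 64
discriminant = 29^2 - 4*64 = 585
Largest eigenvalue of A^T A = (trace + sqrt(disc))/2 = 26.5934
||T|| = sqrt(26.5934) = 5.1569

5.1569


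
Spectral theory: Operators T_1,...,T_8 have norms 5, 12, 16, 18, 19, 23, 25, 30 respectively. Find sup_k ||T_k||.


By the Uniform Boundedness Principle, the supremum of norms is finite.
sup_k ||T_k|| = max(5, 12, 16, 18, 19, 23, 25, 30) = 30

30


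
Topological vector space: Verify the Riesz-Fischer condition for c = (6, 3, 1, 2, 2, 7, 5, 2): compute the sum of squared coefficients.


sum |c_n|^2 = 6^2 + 3^2 + 1^2 + 2^2 + 2^2 + 7^2 + 5^2 + 2^2
= 36 + 9 + 1 + 4 + 4 + 49 + 25 + 4
= 132

132


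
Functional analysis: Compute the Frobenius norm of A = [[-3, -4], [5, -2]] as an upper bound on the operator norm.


||A||_F^2 = sum a_ij^2
= (-3)^2 + (-4)^2 + 5^2 + (-2)^2
= 9 + 16 + 25 + 4 = 54
||A||_F = sqrt(54) = 7.3485

7.3485


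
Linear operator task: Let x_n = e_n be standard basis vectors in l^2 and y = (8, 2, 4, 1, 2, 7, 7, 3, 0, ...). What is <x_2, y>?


x_2 = e_2 is the standard basis vector with 1 in position 2.
<x_2, y> = y_2 = 2
As n -> infinity, <x_n, y> -> 0, confirming weak convergence of (x_n) to 0.

2


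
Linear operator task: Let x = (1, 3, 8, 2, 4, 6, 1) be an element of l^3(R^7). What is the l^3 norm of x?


The l^3 norm = (sum |x_i|^3)^(1/3)
Sum of 3th powers = 1 + 27 + 512 + 8 + 64 + 216 + 1 = 829
||x||_3 = (829)^(1/3) = 9.3940

9.3940


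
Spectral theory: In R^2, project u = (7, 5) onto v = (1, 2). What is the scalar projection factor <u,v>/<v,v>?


Computing <u,v> = 7*1 + 5*2 = 17
Computing <v,v> = 1^2 + 2^2 = 5
Projection coefficient = 17/5 = 3.4000

3.4000


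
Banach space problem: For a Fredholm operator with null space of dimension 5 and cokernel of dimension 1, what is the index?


The Fredholm index is defined as ind(T) = dim(ker T) - dim(coker T)
= 5 - 1
= 4

4


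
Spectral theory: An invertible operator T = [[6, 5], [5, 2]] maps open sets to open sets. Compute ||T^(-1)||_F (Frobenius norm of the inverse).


det(T) = 6*2 - 5*5 = -13
T^(-1) = (1/-13) * [[2, -5], [-5, 6]] = [[-0.1538, 0.3846], [0.3846, -0.4615]]
||T^(-1)||_F^2 = (-0.1538)^2 + 0.3846^2 + 0.3846^2 + (-0.4615)^2 = 0.5325
||T^(-1)||_F = sqrt(0.5325) = 0.7298

0.7298


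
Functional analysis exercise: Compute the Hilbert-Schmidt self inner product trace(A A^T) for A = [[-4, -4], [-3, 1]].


trace(A * A^T) = sum of squares of all entries
= (-4)^2 + (-4)^2 + (-3)^2 + 1^2
= 16 + 16 + 9 + 1
= 42

42


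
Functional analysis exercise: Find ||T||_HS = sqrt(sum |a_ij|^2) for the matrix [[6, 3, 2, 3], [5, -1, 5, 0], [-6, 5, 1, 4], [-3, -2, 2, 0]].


The Hilbert-Schmidt norm is sqrt(sum of squares of all entries).
Sum of squares = 6^2 + 3^2 + 2^2 + 3^2 + 5^2 + (-1)^2 + 5^2 + 0^2 + (-6)^2 + 5^2 + 1^2 + 4^2 + (-3)^2 + (-2)^2 + 2^2 + 0^2
= 36 + 9 + 4 + 9 + 25 + 1 + 25 + 0 + 36 + 25 + 1 + 16 + 9 + 4 + 4 + 0 = 204
||T||_HS = sqrt(204) = 14.2829

14.2829


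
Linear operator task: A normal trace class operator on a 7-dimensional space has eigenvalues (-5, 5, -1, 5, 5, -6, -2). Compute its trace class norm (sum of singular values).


For a normal operator, singular values equal |eigenvalues|.
Trace norm = sum |lambda_i| = 5 + 5 + 1 + 5 + 5 + 6 + 2
= 29

29


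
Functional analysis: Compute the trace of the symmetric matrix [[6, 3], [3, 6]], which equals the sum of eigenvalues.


For a self-adjoint (symmetric) matrix, the eigenvalues are real.
The sum of eigenvalues equals the trace of the matrix.
trace = 6 + 6 = 12

12


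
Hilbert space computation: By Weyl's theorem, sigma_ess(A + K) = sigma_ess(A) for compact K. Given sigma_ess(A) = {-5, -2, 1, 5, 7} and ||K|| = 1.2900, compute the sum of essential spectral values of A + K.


By Weyl's theorem, the essential spectrum is invariant under compact perturbations.
sigma_ess(A + K) = sigma_ess(A) = {-5, -2, 1, 5, 7}
Sum = -5 + -2 + 1 + 5 + 7 = 6

6


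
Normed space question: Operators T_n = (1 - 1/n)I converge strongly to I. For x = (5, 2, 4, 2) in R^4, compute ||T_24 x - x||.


T_24 x - x = (1 - 1/24)x - x = -x/24
||x|| = sqrt(49) = 7.0000
||T_24 x - x|| = ||x||/24 = 7.0000/24 = 0.2917

0.2917


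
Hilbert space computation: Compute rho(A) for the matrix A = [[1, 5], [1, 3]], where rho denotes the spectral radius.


For a 2x2 matrix, eigenvalues satisfy lambda^2 - (trace)*lambda + det = 0
trace = 1 + 3 = 4
det = 1*3 - 5*1 = -2
discriminant = 4^2 - 4*(-2) = 24
spectral radius = max |eigenvalue| = 4.4495

4.4495


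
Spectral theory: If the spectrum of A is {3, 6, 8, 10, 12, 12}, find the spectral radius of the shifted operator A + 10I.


Spectrum of A + 10I = {13, 16, 18, 20, 22, 22}
Spectral radius = max |lambda| over the shifted spectrum
= max(13, 16, 18, 20, 22, 22) = 22

22


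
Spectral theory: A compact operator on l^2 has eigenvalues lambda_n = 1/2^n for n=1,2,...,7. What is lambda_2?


The eigenvalue formula gives lambda_2 = 1/2^2
= 1/4
= 0.2500

0.2500


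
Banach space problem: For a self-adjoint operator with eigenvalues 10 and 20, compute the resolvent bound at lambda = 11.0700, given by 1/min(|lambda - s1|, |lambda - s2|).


dist(11.0700, {10, 20}) = min(|11.0700 - 10|, |11.0700 - 20|)
= min(1.0700, 8.9300) = 1.0700
Resolvent bound = 1/1.0700 = 0.9346

0.9346


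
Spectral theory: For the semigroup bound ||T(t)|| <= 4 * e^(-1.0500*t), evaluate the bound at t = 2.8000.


||T(2.8000)|| <= 4 * exp(-1.0500 * 2.8000)
= 4 * exp(-2.9400)
= 4 * 0.0529
= 0.2115

0.2115


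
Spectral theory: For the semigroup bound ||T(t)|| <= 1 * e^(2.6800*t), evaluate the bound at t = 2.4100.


||T(2.4100)|| <= 1 * exp(2.6800 * 2.4100)
= 1 * exp(6.4588)
= 1 * 638.2946
= 638.2946

638.2946


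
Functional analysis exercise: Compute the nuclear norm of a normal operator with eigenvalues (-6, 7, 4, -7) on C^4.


For a normal operator, singular values equal |eigenvalues|.
Trace norm = sum |lambda_i| = 6 + 7 + 4 + 7
= 24

24


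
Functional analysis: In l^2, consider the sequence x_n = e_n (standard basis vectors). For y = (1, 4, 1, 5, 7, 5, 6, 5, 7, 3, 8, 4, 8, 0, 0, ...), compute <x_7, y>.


x_7 = e_7 is the standard basis vector with 1 in position 7.
<x_7, y> = y_7 = 6
As n -> infinity, <x_n, y> -> 0, confirming weak convergence of (x_n) to 0.

6


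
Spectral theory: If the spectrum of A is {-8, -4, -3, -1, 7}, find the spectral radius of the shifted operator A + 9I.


Spectrum of A + 9I = {1, 5, 6, 8, 16}
Spectral radius = max |lambda| over the shifted spectrum
= max(1, 5, 6, 8, 16) = 16

16


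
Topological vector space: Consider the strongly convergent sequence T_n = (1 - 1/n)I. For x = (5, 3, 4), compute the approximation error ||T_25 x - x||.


T_25 x - x = (1 - 1/25)x - x = -x/25
||x|| = sqrt(50) = 7.0711
||T_25 x - x|| = ||x||/25 = 7.0711/25 = 0.2828

0.2828


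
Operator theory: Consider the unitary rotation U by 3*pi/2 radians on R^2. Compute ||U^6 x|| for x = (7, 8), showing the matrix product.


U is a rotation by theta = 3*pi/2
U^6 = rotation by 6*theta = 18*pi/2 = 2*pi/2 (mod 2*pi)
cos(2*pi/2) = -1.0000, sin(2*pi/2) = 0.0000
U^6 x = (-1.0000 * 7 - 0.0000 * 8, 0.0000 * 7 + -1.0000 * 8)
= (-7.0000, -8.0000)
||U^6 x|| = sqrt((-7.0000)^2 + (-8.0000)^2) = sqrt(113.0000) = 10.6301

10.6301


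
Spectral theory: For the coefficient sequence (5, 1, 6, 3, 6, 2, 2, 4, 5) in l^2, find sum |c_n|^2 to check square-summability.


sum |c_n|^2 = 5^2 + 1^2 + 6^2 + 3^2 + 6^2 + 2^2 + 2^2 + 4^2 + 5^2
= 25 + 1 + 36 + 9 + 36 + 4 + 4 + 16 + 25
= 156

156


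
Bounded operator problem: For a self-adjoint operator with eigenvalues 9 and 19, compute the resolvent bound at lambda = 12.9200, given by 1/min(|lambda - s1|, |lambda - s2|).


dist(12.9200, {9, 19}) = min(|12.9200 - 9|, |12.9200 - 19|)
= min(3.9200, 6.0800) = 3.9200
Resolvent bound = 1/3.9200 = 0.2551

0.2551


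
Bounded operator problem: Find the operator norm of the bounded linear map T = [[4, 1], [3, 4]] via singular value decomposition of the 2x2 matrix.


A^T A = [[25, 16], [16, 17]]
trace(A^T A) = 42, det(A^T A) = 169
discriminant = 42^2 - 4*169 = 1088
Largest eigenvalue of A^T A = (trace + sqrt(disc))/2 = 37.4924
||T|| = sqrt(37.4924) = 6.1231

6.1231


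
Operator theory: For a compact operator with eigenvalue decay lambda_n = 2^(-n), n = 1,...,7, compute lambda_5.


The eigenvalue formula gives lambda_5 = 1/2^5
= 1/32
= 0.0312

0.0312


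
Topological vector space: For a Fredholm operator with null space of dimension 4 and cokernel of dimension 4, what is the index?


The Fredholm index is defined as ind(T) = dim(ker T) - dim(coker T)
= 4 - 4
= 0

0


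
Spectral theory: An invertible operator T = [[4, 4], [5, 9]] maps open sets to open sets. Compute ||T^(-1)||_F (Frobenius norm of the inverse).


det(T) = 4*9 - 4*5 = 16
T^(-1) = (1/16) * [[9, -4], [-5, 4]] = [[0.5625, -0.2500], [-0.3125, 0.2500]]
||T^(-1)||_F^2 = 0.5625^2 + (-0.2500)^2 + (-0.3125)^2 + 0.2500^2 = 0.5391
||T^(-1)||_F = sqrt(0.5391) = 0.7342

0.7342


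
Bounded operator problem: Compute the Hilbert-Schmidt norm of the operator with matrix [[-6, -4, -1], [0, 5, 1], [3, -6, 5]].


The Hilbert-Schmidt norm is sqrt(sum of squares of all entries).
Sum of squares = (-6)^2 + (-4)^2 + (-1)^2 + 0^2 + 5^2 + 1^2 + 3^2 + (-6)^2 + 5^2
= 36 + 16 + 1 + 0 + 25 + 1 + 9 + 36 + 25 = 149
||T||_HS = sqrt(149) = 12.2066

12.2066


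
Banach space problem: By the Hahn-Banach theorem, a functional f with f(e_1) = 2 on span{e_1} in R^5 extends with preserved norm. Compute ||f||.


The norm of f is given by ||f|| = sup_{||x||=1} |f(x)|.
On span{e_1}, ||e_1|| = 1, so ||f|| = |f(e_1)| / ||e_1||
= |2| / 1 = 2.0000

2.0000


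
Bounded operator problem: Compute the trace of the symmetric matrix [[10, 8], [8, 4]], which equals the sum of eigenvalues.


For a self-adjoint (symmetric) matrix, the eigenvalues are real.
The sum of eigenvalues equals the trace of the matrix.
trace = 10 + 4 = 14

14


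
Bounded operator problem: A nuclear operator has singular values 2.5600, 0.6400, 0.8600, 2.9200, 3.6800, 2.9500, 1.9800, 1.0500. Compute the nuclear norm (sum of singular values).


The nuclear norm is the sum of all singular values.
||T||_1 = 2.5600 + 0.6400 + 0.8600 + 2.9200 + 3.6800 + 2.9500 + 1.9800 + 1.0500
= 16.6400

16.6400


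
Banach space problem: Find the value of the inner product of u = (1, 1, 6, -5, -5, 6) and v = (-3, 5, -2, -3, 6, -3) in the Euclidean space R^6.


Computing the standard inner product <u, v> = sum u_i * v_i
= 1*-3 + 1*5 + 6*-2 + -5*-3 + -5*6 + 6*-3
= -3 + 5 + -12 + 15 + -30 + -18
= -43

-43


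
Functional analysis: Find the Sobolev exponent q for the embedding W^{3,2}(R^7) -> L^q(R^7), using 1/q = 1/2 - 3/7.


Using the Sobolev embedding formula: 1/q = 1/p - k/n
1/q = 1/2 - 3/7 = 1/14
q = 1/(1/14) = 14

14.0000


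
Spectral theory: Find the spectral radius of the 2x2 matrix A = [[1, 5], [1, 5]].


For a 2x2 matrix, eigenvalues satisfy lambda^2 - (trace)*lambda + det = 0
trace = 1 + 5 = 6
det = 1*5 - 5*1 = 0
discriminant = 6^2 - 4*(0) = 36
spectral radius = max |eigenvalue| = 6.0000

6.0000


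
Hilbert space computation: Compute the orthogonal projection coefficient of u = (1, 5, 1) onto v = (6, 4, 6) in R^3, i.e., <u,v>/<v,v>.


Computing <u,v> = 1*6 + 5*4 + 1*6 = 32
Computing <v,v> = 6^2 + 4^2 + 6^2 = 88
Projection coefficient = 32/88 = 0.3636

0.3636


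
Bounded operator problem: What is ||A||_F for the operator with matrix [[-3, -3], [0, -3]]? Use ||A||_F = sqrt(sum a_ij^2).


||A||_F^2 = sum a_ij^2
= (-3)^2 + (-3)^2 + 0^2 + (-3)^2
= 9 + 9 + 0 + 9 = 27
||A||_F = sqrt(27) = 5.1962

5.1962


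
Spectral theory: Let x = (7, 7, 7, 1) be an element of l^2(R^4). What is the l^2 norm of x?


The l^2 norm = (sum |x_i|^2)^(1/2)
Sum of 2th powers = 49 + 49 + 49 + 1 = 148
||x||_2 = (148)^(1/2) = 12.1655

12.1655


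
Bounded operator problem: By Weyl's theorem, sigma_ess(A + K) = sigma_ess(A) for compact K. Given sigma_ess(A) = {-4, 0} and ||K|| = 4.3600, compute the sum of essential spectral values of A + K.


By Weyl's theorem, the essential spectrum is invariant under compact perturbations.
sigma_ess(A + K) = sigma_ess(A) = {-4, 0}
Sum = -4 + 0 = -4

-4


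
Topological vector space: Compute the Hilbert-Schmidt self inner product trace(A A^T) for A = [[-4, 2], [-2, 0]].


trace(A * A^T) = sum of squares of all entries
= (-4)^2 + 2^2 + (-2)^2 + 0^2
= 16 + 4 + 4 + 0
= 24

24


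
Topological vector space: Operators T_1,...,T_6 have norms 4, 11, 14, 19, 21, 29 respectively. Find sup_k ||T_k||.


By the Uniform Boundedness Principle, the supremum of norms is finite.
sup_k ||T_k|| = max(4, 11, 14, 19, 21, 29) = 29

29


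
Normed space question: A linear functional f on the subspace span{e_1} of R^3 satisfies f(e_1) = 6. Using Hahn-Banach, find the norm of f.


The norm of f is given by ||f|| = sup_{||x||=1} |f(x)|.
On span{e_1}, ||e_1|| = 1, so ||f|| = |f(e_1)| / ||e_1||
= |6| / 1 = 6.0000

6.0000


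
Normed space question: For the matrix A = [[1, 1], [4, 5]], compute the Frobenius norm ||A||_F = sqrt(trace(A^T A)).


||A||_F^2 = sum a_ij^2
= 1^2 + 1^2 + 4^2 + 5^2
= 1 + 1 + 16 + 25 = 43
||A||_F = sqrt(43) = 6.5574

6.5574


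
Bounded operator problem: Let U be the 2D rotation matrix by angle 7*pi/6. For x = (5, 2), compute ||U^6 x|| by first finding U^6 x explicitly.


U is a rotation by theta = 7*pi/6
U^6 = rotation by 6*theta = 42*pi/6 = 6*pi/6 (mod 2*pi)
cos(6*pi/6) = -1.0000, sin(6*pi/6) = 0.0000
U^6 x = (-1.0000 * 5 - 0.0000 * 2, 0.0000 * 5 + -1.0000 * 2)
= (-5.0000, -2.0000)
||U^6 x|| = sqrt((-5.0000)^2 + (-2.0000)^2) = sqrt(29.0000) = 5.3852

5.3852


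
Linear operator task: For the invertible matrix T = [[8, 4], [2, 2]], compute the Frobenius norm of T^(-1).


det(T) = 8*2 - 4*2 = 8
T^(-1) = (1/8) * [[2, -4], [-2, 8]] = [[0.2500, -0.5000], [-0.2500, 1.0000]]
||T^(-1)||_F^2 = 0.2500^2 + (-0.5000)^2 + (-0.2500)^2 + 1.0000^2 = 1.3750
||T^(-1)||_F = sqrt(1.3750) = 1.1726

1.1726


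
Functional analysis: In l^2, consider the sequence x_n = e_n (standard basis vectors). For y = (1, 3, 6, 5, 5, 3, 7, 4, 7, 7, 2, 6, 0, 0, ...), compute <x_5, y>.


x_5 = e_5 is the standard basis vector with 1 in position 5.
<x_5, y> = y_5 = 5
As n -> infinity, <x_n, y> -> 0, confirming weak convergence of (x_n) to 0.

5


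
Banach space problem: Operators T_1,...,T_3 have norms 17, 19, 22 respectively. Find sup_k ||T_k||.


By the Uniform Boundedness Principle, the supremum of norms is finite.
sup_k ||T_k|| = max(17, 19, 22) = 22

22


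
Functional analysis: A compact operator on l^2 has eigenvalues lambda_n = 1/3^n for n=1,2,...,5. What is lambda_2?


The eigenvalue formula gives lambda_2 = 1/3^2
= 1/9
= 0.1111

0.1111


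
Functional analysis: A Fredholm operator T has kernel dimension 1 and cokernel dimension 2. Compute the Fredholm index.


The Fredholm index is defined as ind(T) = dim(ker T) - dim(coker T)
= 1 - 2
= -1

-1


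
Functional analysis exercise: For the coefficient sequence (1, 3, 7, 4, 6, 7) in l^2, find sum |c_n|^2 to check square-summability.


sum |c_n|^2 = 1^2 + 3^2 + 7^2 + 4^2 + 6^2 + 7^2
= 1 + 9 + 49 + 16 + 36 + 49
= 160

160


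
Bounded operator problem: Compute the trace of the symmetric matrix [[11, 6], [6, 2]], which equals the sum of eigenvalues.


For a self-adjoint (symmetric) matrix, the eigenvalues are real.
The sum of eigenvalues equals the trace of the matrix.
trace = 11 + 2 = 13

13


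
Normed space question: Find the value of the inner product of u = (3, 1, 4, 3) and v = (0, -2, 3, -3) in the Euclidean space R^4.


Computing the standard inner product <u, v> = sum u_i * v_i
= 3*0 + 1*-2 + 4*3 + 3*-3
= 0 + -2 + 12 + -9
= 1

1


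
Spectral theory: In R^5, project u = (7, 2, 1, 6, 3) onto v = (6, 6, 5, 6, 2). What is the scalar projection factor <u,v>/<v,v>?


Computing <u,v> = 7*6 + 2*6 + 1*5 + 6*6 + 3*2 = 101
Computing <v,v> = 6^2 + 6^2 + 5^2 + 6^2 + 2^2 = 137
Projection coefficient = 101/137 = 0.7372

0.7372


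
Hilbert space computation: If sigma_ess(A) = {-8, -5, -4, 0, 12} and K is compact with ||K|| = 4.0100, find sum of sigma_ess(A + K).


By Weyl's theorem, the essential spectrum is invariant under compact perturbations.
sigma_ess(A + K) = sigma_ess(A) = {-8, -5, -4, 0, 12}
Sum = -8 + -5 + -4 + 0 + 12 = -5

-5


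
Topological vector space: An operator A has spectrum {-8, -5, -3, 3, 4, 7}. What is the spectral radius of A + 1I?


Spectrum of A + 1I = {-7, -4, -2, 4, 5, 8}
Spectral radius = max |lambda| over the shifted spectrum
= max(7, 4, 2, 4, 5, 8) = 8

8


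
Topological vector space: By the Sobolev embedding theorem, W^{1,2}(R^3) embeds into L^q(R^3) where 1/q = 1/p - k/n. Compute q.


Using the Sobolev embedding formula: 1/q = 1/p - k/n
1/q = 1/2 - 1/3 = 1/6
q = 1/(1/6) = 6

6.0000


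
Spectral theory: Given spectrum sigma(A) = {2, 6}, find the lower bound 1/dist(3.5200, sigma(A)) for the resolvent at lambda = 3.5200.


dist(3.5200, {2, 6}) = min(|3.5200 - 2|, |3.5200 - 6|)
= min(1.5200, 2.4800) = 1.5200
Resolvent bound = 1/1.5200 = 0.6579

0.6579


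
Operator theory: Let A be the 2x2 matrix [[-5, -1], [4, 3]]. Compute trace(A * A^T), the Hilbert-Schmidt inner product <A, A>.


trace(A * A^T) = sum of squares of all entries
= (-5)^2 + (-1)^2 + 4^2 + 3^2
= 25 + 1 + 16 + 9
= 51

51


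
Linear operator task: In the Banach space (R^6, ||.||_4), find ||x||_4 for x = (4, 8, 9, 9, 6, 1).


The l^4 norm = (sum |x_i|^4)^(1/4)
Sum of 4th powers = 256 + 4096 + 6561 + 6561 + 1296 + 1 = 18771
||x||_4 = (18771)^(1/4) = 11.7050

11.7050


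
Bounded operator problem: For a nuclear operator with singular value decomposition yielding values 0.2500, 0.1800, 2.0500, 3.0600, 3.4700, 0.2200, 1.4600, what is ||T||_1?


The nuclear norm is the sum of all singular values.
||T||_1 = 0.2500 + 0.1800 + 2.0500 + 3.0600 + 3.4700 + 0.2200 + 1.4600
= 10.6900

10.6900


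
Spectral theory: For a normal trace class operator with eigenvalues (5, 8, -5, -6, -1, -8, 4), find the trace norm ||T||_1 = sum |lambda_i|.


For a normal operator, singular values equal |eigenvalues|.
Trace norm = sum |lambda_i| = 5 + 8 + 5 + 6 + 1 + 8 + 4
= 37

37
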